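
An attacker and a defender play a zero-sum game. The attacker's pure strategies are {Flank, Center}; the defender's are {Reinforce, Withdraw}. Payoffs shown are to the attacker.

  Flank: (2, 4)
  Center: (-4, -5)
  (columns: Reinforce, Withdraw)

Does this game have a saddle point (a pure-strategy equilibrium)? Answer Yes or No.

Yes

Row minima: Flank → 2, Center → -5; maximin = 2.
Column maxima: Reinforce → 2, Withdraw → 4; minimax = 2.
maximin = minimax = 2, so a saddle point exists.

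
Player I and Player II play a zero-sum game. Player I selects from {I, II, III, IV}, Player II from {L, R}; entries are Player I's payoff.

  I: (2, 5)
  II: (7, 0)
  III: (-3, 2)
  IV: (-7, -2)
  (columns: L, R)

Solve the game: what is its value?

Row minima: I → 2, II → 0, III → -3, IV → -7; maximin = 2.
Column maxima: L → 7, R → 5; minimax = 5.
2 ≠ 5, so there is no saddle point; optimal play is mixed.
III is strictly dominated by I, so Player I never plays it.
IV is strictly dominated by I, so Player I never plays it.
On the remaining 2×2 (I, II vs L, R):
Let Player I play I with probability p. Expected payoff against L: 2p + 7(1−p) = −5p + 7; against R: 5p + 0(1−p) = 5p.
Setting these equal: −5p + 7 = 5p ⇒ −10p = -7 ⇒ p = 7/10, and the value is (-5)·(7/10) + 7 = 7/2.
For Player II: with q = P(L), equating I's and II's payoffs gives −3q + 5 = 7q ⇒ q = 1/2.

7/2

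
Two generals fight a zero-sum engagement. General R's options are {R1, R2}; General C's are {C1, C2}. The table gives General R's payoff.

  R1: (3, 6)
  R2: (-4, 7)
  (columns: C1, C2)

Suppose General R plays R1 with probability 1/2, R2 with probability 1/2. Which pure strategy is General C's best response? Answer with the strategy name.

C1

If General C plays C1, General R's expected payoff is (1/2)·3 + (1/2)·(-4) = -1/2.
If General C plays C2, General R's expected payoff is (1/2)·6 + (1/2)·7 = 13/2.
General C minimizes General R's payoff; the smallest is -1/2, so the best response is C1.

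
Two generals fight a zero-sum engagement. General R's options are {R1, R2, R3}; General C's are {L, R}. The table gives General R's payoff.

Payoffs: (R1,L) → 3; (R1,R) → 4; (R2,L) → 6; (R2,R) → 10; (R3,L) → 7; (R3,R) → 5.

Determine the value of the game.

Row minima: R1 → 3, R2 → 6, R3 → 5; maximin = 6.
Column maxima: L → 7, R → 10; minimax = 7.
6 ≠ 7, so there is no saddle point; optimal play is mixed.
R1 is strictly dominated by R2, so General R never plays it.
On the remaining 2×2 (R2, R3 vs L, R):
Let General R play R2 with probability p. Expected payoff against L: 6p + 7(1−p) = −p + 7; against R: 10p + 5(1−p) = 5p + 5.
Setting these equal: −p + 7 = 5p + 5 ⇒ −6p = -2 ⇒ p = 1/3, and the value is (-1)·(1/3) + 7 = 20/3.
For General C: with q = P(L), equating R2's and R3's payoffs gives −4q + 10 = 2q + 5 ⇒ q = 5/6.

20/3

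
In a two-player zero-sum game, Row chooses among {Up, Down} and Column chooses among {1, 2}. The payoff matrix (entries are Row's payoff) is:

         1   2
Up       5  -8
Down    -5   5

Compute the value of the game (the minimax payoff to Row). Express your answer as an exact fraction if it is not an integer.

-15/23

Row minima: Up → -8, Down → -5; maximin = -5.
Column maxima: 1 → 5, 2 → 5; minimax = 5.
-5 ≠ 5, so there is no saddle point; optimal play is mixed.
Let Row play Up with probability p. Expected payoff against 1: 5p + (-5)(1−p) = 10p − 5; against 2: (-8)p + 5(1−p) = −13p + 5.
Setting these equal: 10p − 5 = −13p + 5 ⇒ 23p = 10 ⇒ p = 10/23, and the value is (10)·(10/23) − 5 = -15/23.
For Column: with q = P(1), equating Up's and Down's payoffs gives 13q − 8 = −10q + 5 ⇒ q = 13/23.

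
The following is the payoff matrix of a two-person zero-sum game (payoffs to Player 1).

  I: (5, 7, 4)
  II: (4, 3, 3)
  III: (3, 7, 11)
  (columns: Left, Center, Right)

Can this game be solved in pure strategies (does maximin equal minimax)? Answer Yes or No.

Row minima: I → 4, II → 3, III → 3; maximin = 4.
Column maxima: Left → 5, Center → 7, Right → 11; minimax = 5.
4 ≠ 5, so no pure-strategy equilibrium exists.

No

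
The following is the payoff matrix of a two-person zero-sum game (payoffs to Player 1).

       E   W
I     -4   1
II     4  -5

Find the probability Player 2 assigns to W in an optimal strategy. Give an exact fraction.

4/7

Row minima: I → -4, II → -5; maximin = -4.
Column maxima: E → 4, W → 1; minimax = 1.
-4 ≠ 1, so there is no saddle point; optimal play is mixed.
Let Player 1 play I with probability p. Expected payoff against E: (-4)p + 4(1−p) = −8p + 4; against W: 1p + (-5)(1−p) = 6p − 5.
Setting these equal: −8p + 4 = 6p − 5 ⇒ −14p = -9 ⇒ p = 9/14, and the value is (-8)·(9/14) + 4 = -8/7.
For Player 2: with q = P(E), equating I's and II's payoffs gives −5q + 1 = 9q − 5 ⇒ q = 3/7.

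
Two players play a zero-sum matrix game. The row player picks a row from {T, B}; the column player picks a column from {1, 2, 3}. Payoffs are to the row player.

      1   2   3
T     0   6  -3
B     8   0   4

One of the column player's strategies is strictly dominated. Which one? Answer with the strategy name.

3 holds the row player's payoff strictly below 1 in every row: -3 < 0, 4 < 8.
So 1 is strictly dominated for the column player.

1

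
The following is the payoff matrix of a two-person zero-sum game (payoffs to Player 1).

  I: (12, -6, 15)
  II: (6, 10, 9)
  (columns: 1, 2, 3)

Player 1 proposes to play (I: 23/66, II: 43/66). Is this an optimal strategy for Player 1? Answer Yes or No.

Against 1 this mix gives (23/66)·12 + (43/66)·6 = 89/11.
Against 2 this mix gives (23/66)·(-6) + (43/66)·10 = 146/33.
Against 3 this mix gives (23/66)·15 + (43/66)·9 = 122/11.
Player 2 will play 2, holding Player 1 to 146/33. Shifting weight toward the row that does better against 2 would raise this floor (the equalizing mix achieves 78/11 against both 2 and 1), so the proposed strategy is not optimal.

No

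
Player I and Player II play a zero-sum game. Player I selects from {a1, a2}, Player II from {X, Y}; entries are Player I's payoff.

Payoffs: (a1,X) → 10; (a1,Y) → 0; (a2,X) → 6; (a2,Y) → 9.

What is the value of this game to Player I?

Row minima: a1 → 0, a2 → 6; maximin = 6.
Column maxima: X → 10, Y → 9; minimax = 9.
6 ≠ 9, so there is no saddle point; optimal play is mixed.
Let Player I play a1 with probability p. Expected payoff against X: 10p + 6(1−p) = 4p + 6; against Y: 0p + 9(1−p) = −9p + 9.
Setting these equal: 4p + 6 = −9p + 9 ⇒ 13p = 3 ⇒ p = 3/13, and the value is (4)·(3/13) + 6 = 90/13.
For Player II: with q = P(X), equating a1's and a2's payoffs gives 10q = −3q + 9 ⇒ q = 9/13.

90/13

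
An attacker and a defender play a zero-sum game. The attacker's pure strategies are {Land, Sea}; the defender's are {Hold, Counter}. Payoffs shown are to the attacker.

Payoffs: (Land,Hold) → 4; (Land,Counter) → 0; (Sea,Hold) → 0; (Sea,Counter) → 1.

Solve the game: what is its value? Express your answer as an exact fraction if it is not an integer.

Row minima: Land → 0, Sea → 0; maximin = 0.
Column maxima: Hold → 4, Counter → 1; minimax = 1.
0 ≠ 1, so there is no saddle point; optimal play is mixed.
Let the attacker play Land with probability p. Expected payoff against Hold: 4p + 0(1−p) = 4p; against Counter: 0p + 1(1−p) = −p + 1.
Setting these equal: 4p = −p + 1 ⇒ 5p = 1 ⇒ p = 1/5, and the value is (4)·(1/5) = 4/5.
For the defender: with q = P(Hold), equating Land's and Sea's payoffs gives 4q = −q + 1 ⇒ q = 1/5.

4/5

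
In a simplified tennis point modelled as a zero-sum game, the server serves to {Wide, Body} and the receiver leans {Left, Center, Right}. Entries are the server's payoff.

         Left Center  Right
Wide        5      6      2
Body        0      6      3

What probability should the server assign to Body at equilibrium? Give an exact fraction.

Row minima: Wide → 2, Body → 0; maximin = 2.
Column maxima: Left → 5, Center → 6, Right → 3; minimax = 3.
2 ≠ 3, so there is no saddle point; optimal play is mixed.
Center is strictly dominated by Left (it gives the server strictly more in every row), so the receiver never plays it.
On the remaining 2×2 (Wide, Body vs Left, Right):
Let the server play Wide with probability p. Expected payoff against Left: 5p + 0(1−p) = 5p; against Right: 2p + 3(1−p) = −p + 3.
Setting these equal: 5p = −p + 3 ⇒ 6p = 3 ⇒ p = 1/2, and the value is (5)·(1/2) = 5/2.
For the receiver: with q = P(Left), equating Wide's and Body's payoffs gives 3q + 2 = −3q + 3 ⇒ q = 1/6.

1/2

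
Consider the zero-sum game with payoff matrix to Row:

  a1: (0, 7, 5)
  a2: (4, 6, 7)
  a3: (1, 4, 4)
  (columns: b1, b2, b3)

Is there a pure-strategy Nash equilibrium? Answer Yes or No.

Row minima: a1 → 0, a2 → 4, a3 → 1; maximin = 4.
Column maxima: b1 → 4, b2 → 7, b3 → 7; minimax = 4.
maximin = minimax = 4, so a saddle point exists.

Yes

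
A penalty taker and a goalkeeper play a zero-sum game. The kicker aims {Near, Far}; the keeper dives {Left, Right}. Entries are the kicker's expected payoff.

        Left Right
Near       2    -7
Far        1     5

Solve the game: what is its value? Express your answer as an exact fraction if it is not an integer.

Row minima: Near → -7, Far → 1; maximin = 1.
Column maxima: Left → 2, Right → 5; minimax = 2.
1 ≠ 2, so there is no saddle point; optimal play is mixed.
Let the kicker play Near with probability p. Expected payoff against Left: 2p + 1(1−p) = p + 1; against Right: (-7)p + 5(1−p) = −12p + 5.
Setting these equal: p + 1 = −12p + 5 ⇒ 13p = 4 ⇒ p = 4/13, and the value is (1)·(4/13) + 1 = 17/13.
For the keeper: with q = P(Left), equating Near's and Far's payoffs gives 9q − 7 = −4q + 5 ⇒ q = 12/13.

17/13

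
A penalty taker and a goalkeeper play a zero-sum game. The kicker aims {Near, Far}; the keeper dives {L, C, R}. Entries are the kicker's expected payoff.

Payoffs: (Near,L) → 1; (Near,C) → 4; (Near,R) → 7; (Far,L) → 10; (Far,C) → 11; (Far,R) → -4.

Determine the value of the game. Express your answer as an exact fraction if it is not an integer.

37/10

Row minima: Near → 1, Far → -4; maximin = 1.
Column maxima: L → 10, C → 11, R → 7; minimax = 7.
1 ≠ 7, so there is no saddle point; optimal play is mixed.
C is strictly dominated by L (it gives the kicker strictly more in every row), so the keeper never plays it.
On the remaining 2×2 (Near, Far vs L, R):
Let the kicker play Near with probability p. Expected payoff against L: 1p + 10(1−p) = −9p + 10; against R: 7p + (-4)(1−p) = 11p − 4.
Setting these equal: −9p + 10 = 11p − 4 ⇒ −20p = -14 ⇒ p = 7/10, and the value is (-9)·(7/10) + 10 = 37/10.
For the keeper: with q = P(L), equating Near's and Far's payoffs gives −6q + 7 = 14q − 4 ⇒ q = 11/20.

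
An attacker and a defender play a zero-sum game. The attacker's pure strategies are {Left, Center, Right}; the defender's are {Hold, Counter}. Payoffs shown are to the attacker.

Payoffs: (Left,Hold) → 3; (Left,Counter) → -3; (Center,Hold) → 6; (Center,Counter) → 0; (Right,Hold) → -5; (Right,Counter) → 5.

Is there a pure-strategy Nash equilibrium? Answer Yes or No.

No

Row minima: Left → -3, Center → 0, Right → -5; maximin = 0.
Column maxima: Hold → 6, Counter → 5; minimax = 5.
0 ≠ 5, so no pure-strategy equilibrium exists.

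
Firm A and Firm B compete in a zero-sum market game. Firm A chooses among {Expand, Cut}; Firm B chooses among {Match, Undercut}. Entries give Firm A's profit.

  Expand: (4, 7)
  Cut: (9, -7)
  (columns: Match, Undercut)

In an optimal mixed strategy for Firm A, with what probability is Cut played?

Row minima: Expand → 4, Cut → -7; maximin = 4.
Column maxima: Match → 9, Undercut → 7; minimax = 7.
4 ≠ 7, so there is no saddle point; optimal play is mixed.
Let Firm A play Expand with probability p. Expected payoff against Match: 4p + 9(1−p) = −5p + 9; against Undercut: 7p + (-7)(1−p) = 14p − 7.
Setting these equal: −5p + 9 = 14p − 7 ⇒ −19p = -16 ⇒ p = 16/19, and the value is (-5)·(16/19) + 9 = 91/19.
For Firm B: with q = P(Match), equating Expand's and Cut's payoffs gives −3q + 7 = 16q − 7 ⇒ q = 14/19.

3/19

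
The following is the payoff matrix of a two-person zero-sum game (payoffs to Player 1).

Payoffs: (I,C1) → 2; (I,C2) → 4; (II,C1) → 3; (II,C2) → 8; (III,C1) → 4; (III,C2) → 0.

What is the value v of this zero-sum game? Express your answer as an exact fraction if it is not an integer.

32/9

Row minima: I → 2, II → 3, III → 0; maximin = 3.
Column maxima: C1 → 4, C2 → 8; minimax = 4.
3 ≠ 4, so there is no saddle point; optimal play is mixed.
I is strictly dominated by II, so Player 1 never plays it.
On the remaining 2×2 (II, III vs C1, C2):
Let Player 1 play II with probability p. Expected payoff against C1: 3p + 4(1−p) = −p + 4; against C2: 8p + 0(1−p) = 8p.
Setting these equal: −p + 4 = 8p ⇒ −9p = -4 ⇒ p = 4/9, and the value is (-1)·(4/9) + 4 = 32/9.
For Player 2: with q = P(C1), equating II's and III's payoffs gives −5q + 8 = 4q ⇒ q = 8/9.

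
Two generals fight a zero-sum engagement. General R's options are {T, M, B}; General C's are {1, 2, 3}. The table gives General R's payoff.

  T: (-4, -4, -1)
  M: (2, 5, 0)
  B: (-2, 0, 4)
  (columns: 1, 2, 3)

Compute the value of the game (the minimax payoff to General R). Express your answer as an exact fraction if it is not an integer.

1

Row minima: T → -4, M → 0, B → -2; maximin = 0.
Column maxima: 1 → 2, 2 → 5, 3 → 4; minimax = 2.
0 ≠ 2, so there is no saddle point; optimal play is mixed.
T is strictly dominated by M, so General R never plays it.
With T eliminated, 2 is strictly dominated by 1 (it gives General R strictly more in every remaining row), so General C never plays it.
On the remaining 2×2 (M, B vs 1, 3):
Let General R play M with probability p. Expected payoff against 1: 2p + (-2)(1−p) = 4p − 2; against 3: 0p + 4(1−p) = −4p + 4.
Setting these equal: 4p − 2 = −4p + 4 ⇒ 8p = 6 ⇒ p = 3/4, and the value is (4)·(3/4) − 2 = 1.
For General C: with q = P(1), equating M's and B's payoffs gives 2q = −6q + 4 ⇒ q = 1/2.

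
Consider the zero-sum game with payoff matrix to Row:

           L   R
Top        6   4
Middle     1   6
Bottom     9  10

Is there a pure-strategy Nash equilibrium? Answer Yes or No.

Yes

Row minima: Top → 4, Middle → 1, Bottom → 9; maximin = 9.
Column maxima: L → 9, R → 10; minimax = 9.
maximin = minimax = 9, so a saddle point exists.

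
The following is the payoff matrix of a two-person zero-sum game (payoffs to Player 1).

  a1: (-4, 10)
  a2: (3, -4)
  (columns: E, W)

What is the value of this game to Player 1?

2/3

Row minima: a1 → -4, a2 → -4; maximin = -4.
Column maxima: E → 3, W → 10; minimax = 3.
-4 ≠ 3, so there is no saddle point; optimal play is mixed.
Let Player 1 play a1 with probability p. Expected payoff against E: (-4)p + 3(1−p) = −7p + 3; against W: 10p + (-4)(1−p) = 14p − 4.
Setting these equal: −7p + 3 = 14p − 4 ⇒ −21p = -7 ⇒ p = 1/3, and the value is (-7)·(1/3) + 3 = 2/3.
For Player 2: with q = P(E), equating a1's and a2's payoffs gives −14q + 10 = 7q − 4 ⇒ q = 2/3.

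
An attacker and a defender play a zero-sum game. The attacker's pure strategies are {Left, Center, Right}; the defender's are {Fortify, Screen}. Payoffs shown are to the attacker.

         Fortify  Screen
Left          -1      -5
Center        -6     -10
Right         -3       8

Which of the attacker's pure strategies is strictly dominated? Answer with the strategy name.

Center

Left gives a strictly higher payoff than Center against every column: -1 > -6, -5 > -10.
So Center is strictly dominated and the attacker never plays it.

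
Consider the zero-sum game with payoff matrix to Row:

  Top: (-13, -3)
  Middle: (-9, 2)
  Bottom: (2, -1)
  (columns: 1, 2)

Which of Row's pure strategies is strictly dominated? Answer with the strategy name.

Top

Middle gives a strictly higher payoff than Top against every column: -9 > -13, 2 > -3.
So Top is strictly dominated and Row never plays it.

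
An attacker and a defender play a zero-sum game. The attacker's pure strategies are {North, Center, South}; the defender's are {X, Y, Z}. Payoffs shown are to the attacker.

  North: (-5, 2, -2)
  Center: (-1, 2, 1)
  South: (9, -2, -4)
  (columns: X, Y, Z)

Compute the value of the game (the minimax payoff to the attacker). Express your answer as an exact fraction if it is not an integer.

1/3

Row minima: North → -5, Center → -1, South → -4; maximin = -1.
Column maxima: X → 9, Y → 2, Z → 1; minimax = 1.
-1 ≠ 1, so there is no saddle point; optimal play is mixed.
Y is strictly dominated by Z (it gives the attacker strictly more in every row), so the defender never plays it.
With Y eliminated, North is strictly dominated by Center (Center gives the attacker strictly more in every remaining column), so the attacker never plays it.
On the remaining 2×2 (Center, South vs X, Z):
Let the attacker play Center with probability p. Expected payoff against X: (-1)p + 9(1−p) = −10p + 9; against Z: 1p + (-4)(1−p) = 5p − 4.
Setting these equal: −10p + 9 = 5p − 4 ⇒ −15p = -13 ⇒ p = 13/15, and the value is (-10)·(13/15) + 9 = 1/3.
For the defender: with q = P(X), equating Center's and South's payoffs gives −2q + 1 = 13q − 4 ⇒ q = 1/3.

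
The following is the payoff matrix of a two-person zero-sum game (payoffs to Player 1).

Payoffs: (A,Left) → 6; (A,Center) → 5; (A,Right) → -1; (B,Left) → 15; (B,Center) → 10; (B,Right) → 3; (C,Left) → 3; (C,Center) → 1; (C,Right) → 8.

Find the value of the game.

Row minima: A → -1, B → 3, C → 1; maximin = 3.
Column maxima: Left → 15, Center → 10, Right → 8; minimax = 8.
3 ≠ 8, so there is no saddle point; optimal play is mixed.
A is strictly dominated by B, so Player 1 never plays it.
Left is strictly dominated by Center (it gives Player 1 strictly more in every row), so Player 2 never plays it.
On the remaining 2×2 (B, C vs Center, Right):
Let Player 1 play B with probability p. Expected payoff against Center: 10p + 1(1−p) = 9p + 1; against Right: 3p + 8(1−p) = −5p + 8.
Setting these equal: 9p + 1 = −5p + 8 ⇒ 14p = 7 ⇒ p = 1/2, and the value is (9)·(1/2) + 1 = 11/2.
For Player 2: with q = P(Center), equating B's and C's payoffs gives 7q + 3 = −7q + 8 ⇒ q = 5/14.

11/2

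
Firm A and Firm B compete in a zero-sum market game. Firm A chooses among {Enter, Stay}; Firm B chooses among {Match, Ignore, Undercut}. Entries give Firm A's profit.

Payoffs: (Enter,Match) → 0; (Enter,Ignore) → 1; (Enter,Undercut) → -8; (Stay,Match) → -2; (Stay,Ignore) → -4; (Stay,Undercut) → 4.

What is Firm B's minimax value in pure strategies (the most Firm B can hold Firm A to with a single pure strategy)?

0

Column maxima: Match → 0, Ignore → 1, Undercut → 4.
The smallest of these is 0.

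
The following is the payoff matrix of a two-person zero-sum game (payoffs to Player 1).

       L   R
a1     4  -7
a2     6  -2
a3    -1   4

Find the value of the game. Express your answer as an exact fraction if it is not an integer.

22/13

Row minima: a1 → -7, a2 → -2, a3 → -1; maximin = -1.
Column maxima: L → 6, R → 4; minimax = 4.
-1 ≠ 4, so there is no saddle point; optimal play is mixed.
a1 is strictly dominated by a2, so Player 1 never plays it.
On the remaining 2×2 (a2, a3 vs L, R):
Let Player 1 play a2 with probability p. Expected payoff against L: 6p + (-1)(1−p) = 7p − 1; against R: (-2)p + 4(1−p) = −6p + 4.
Setting these equal: 7p − 1 = −6p + 4 ⇒ 13p = 5 ⇒ p = 5/13, and the value is (7)·(5/13) − 1 = 22/13.
For Player 2: with q = P(L), equating a2's and a3's payoffs gives 8q − 2 = −5q + 4 ⇒ q = 6/13.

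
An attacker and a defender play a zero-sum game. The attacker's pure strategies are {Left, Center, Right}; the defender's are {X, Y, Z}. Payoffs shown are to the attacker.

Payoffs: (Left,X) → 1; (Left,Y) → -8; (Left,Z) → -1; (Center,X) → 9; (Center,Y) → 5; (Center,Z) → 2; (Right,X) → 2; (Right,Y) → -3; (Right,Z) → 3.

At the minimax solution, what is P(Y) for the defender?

1/9

Row minima: Left → -8, Center → 2, Right → -3; maximin = 2.
Column maxima: X → 9, Y → 5, Z → 3; minimax = 3.
2 ≠ 3, so there is no saddle point; optimal play is mixed.
Left is strictly dominated by Center, so the attacker never plays it.
X is strictly dominated by Y (it gives the attacker strictly more in every row), so the defender never plays it.
On the remaining 2×2 (Center, Right vs Y, Z):
Let the attacker play Center with probability p. Expected payoff against Y: 5p + (-3)(1−p) = 8p − 3; against Z: 2p + 3(1−p) = −p + 3.
Setting these equal: 8p − 3 = −p + 3 ⇒ 9p = 6 ⇒ p = 2/3, and the value is (8)·(2/3) − 3 = 7/3.
For the defender: with q = P(Y), equating Center's and Right's payoffs gives 3q + 2 = −6q + 3 ⇒ q = 1/9.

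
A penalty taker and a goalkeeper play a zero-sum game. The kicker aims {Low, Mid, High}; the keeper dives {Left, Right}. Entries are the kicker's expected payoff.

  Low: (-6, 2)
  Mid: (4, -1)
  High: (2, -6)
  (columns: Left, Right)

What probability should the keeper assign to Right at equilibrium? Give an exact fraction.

10/13

Row minima: Low → -6, Mid → -1, High → -6; maximin = -1.
Column maxima: Left → 4, Right → 2; minimax = 2.
-1 ≠ 2, so there is no saddle point; optimal play is mixed.
High is strictly dominated by Mid, so the kicker never plays it.
On the remaining 2×2 (Low, Mid vs Left, Right):
Let the kicker play Low with probability p. Expected payoff against Left: (-6)p + 4(1−p) = −10p + 4; against Right: 2p + (-1)(1−p) = 3p − 1.
Setting these equal: −10p + 4 = 3p − 1 ⇒ −13p = -5 ⇒ p = 5/13, and the value is (-10)·(5/13) + 4 = 2/13.
For the keeper: with q = P(Left), equating Low's and Mid's payoffs gives −8q + 2 = 5q − 1 ⇒ q = 3/13.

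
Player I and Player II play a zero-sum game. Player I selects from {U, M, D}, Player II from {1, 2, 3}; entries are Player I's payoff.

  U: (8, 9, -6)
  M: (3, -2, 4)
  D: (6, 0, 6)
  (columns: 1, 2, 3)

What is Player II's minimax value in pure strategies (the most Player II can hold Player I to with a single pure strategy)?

6

Column maxima: 1 → 8, 2 → 9, 3 → 6.
The smallest of these is 6.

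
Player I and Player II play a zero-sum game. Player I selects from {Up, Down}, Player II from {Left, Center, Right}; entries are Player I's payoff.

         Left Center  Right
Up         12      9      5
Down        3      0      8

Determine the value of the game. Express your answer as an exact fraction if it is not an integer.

6

Row minima: Up → 5, Down → 0; maximin = 5.
Column maxima: Left → 12, Center → 9, Right → 8; minimax = 8.
5 ≠ 8, so there is no saddle point; optimal play is mixed.
Left is strictly dominated by Center (it gives Player I strictly more in every row), so Player II never plays it.
On the remaining 2×2 (Up, Down vs Center, Right):
Let Player I play Up with probability p. Expected payoff against Center: 9p + 0(1−p) = 9p; against Right: 5p + 8(1−p) = −3p + 8.
Setting these equal: 9p = −3p + 8 ⇒ 12p = 8 ⇒ p = 2/3, and the value is (9)·(2/3) = 6.
For Player II: with q = P(Center), equating Up's and Down's payoffs gives 4q + 5 = −8q + 8 ⇒ q = 1/4.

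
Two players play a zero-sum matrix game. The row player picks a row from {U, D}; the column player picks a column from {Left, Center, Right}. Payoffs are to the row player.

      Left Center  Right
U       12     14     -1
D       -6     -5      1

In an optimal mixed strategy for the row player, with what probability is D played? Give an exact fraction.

Row minima: U → -1, D → -6; maximin = -1.
Column maxima: Left → 12, Center → 14, Right → 1; minimax = 1.
-1 ≠ 1, so there is no saddle point; optimal play is mixed.
Center is strictly dominated by Left (it gives the row player strictly more in every row), so the column player never plays it.
On the remaining 2×2 (U, D vs Left, Right):
Let the row player play U with probability p. Expected payoff against Left: 12p + (-6)(1−p) = 18p − 6; against Right: (-1)p + 1(1−p) = −2p + 1.
Setting these equal: 18p − 6 = −2p + 1 ⇒ 20p = 7 ⇒ p = 7/20, and the value is (18)·(7/20) − 6 = 3/10.
For the column player: with q = P(Left), equating U's and D's payoffs gives 13q − 1 = −7q + 1 ⇒ q = 1/10.

13/20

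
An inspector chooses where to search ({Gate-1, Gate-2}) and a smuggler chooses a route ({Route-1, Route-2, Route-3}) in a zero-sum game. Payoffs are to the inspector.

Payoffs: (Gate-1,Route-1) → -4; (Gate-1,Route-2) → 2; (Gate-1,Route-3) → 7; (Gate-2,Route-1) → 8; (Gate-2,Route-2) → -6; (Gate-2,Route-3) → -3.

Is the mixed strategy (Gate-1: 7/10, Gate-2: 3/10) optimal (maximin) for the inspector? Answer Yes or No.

Against Route-1 this mix gives (7/10)·(-4) + (3/10)·8 = -2/5.
Against Route-2 this mix gives (7/10)·2 + (3/10)·(-6) = -2/5.
Against Route-3 this mix gives (7/10)·7 + (3/10)·(-3) = 4.
All of the smuggler's active replies (Route-1, Route-2) yield -2/5, and no column does worse for the inspector. The mix makes the smuggler indifferent and guarantees -2/5, so it is optimal.

Yes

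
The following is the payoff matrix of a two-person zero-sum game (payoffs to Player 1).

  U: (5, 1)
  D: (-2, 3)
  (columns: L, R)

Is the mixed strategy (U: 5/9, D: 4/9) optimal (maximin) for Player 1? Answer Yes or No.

Yes

Against L this mix gives (5/9)·5 + (4/9)·(-2) = 17/9.
Against R this mix gives (5/9)·1 + (4/9)·3 = 17/9.
All of Player 2's active replies (L, R) yield 17/9, and no column does worse for Player 1. The mix makes Player 2 indifferent and guarantees 17/9, so it is optimal.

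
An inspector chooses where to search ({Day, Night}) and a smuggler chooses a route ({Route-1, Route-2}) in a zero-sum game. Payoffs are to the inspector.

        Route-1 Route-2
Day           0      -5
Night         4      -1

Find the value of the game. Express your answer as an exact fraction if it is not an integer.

-1

Row minima: Day → -5, Night → -1; maximin = -1.
Column maxima: Route-1 → 4, Route-2 → -1; minimax = -1.
Since maximin = minimax = -1, there is a saddle point and the value is -1.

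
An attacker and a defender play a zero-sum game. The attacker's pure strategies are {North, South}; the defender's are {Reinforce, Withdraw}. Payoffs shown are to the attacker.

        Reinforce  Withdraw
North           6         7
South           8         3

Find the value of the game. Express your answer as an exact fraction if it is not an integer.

Row minima: North → 6, South → 3; maximin = 6.
Column maxima: Reinforce → 8, Withdraw → 7; minimax = 7.
6 ≠ 7, so there is no saddle point; optimal play is mixed.
Let the attacker play North with probability p. Expected payoff against Reinforce: 6p + 8(1−p) = −2p + 8; against Withdraw: 7p + 3(1−p) = 4p + 3.
Setting these equal: −2p + 8 = 4p + 3 ⇒ −6p = -5 ⇒ p = 5/6, and the value is (-2)·(5/6) + 8 = 19/3.
For the defender: with q = P(Reinforce), equating North's and South's payoffs gives −q + 7 = 5q + 3 ⇒ q = 2/3.

19/3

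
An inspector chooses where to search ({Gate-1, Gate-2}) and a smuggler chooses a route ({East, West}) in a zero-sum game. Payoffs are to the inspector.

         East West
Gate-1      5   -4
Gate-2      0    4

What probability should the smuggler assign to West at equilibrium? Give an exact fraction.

Row minima: Gate-1 → -4, Gate-2 → 0; maximin = 0.
Column maxima: East → 5, West → 4; minimax = 4.
0 ≠ 4, so there is no saddle point; optimal play is mixed.
Let the inspector play Gate-1 with probability p. Expected payoff against East: 5p + 0(1−p) = 5p; against West: (-4)p + 4(1−p) = −8p + 4.
Setting these equal: 5p = −8p + 4 ⇒ 13p = 4 ⇒ p = 4/13, and the value is (5)·(4/13) = 20/13.
For the smuggler: with q = P(East), equating Gate-1's and Gate-2's payoffs gives 9q − 4 = −4q + 4 ⇒ q = 8/13.

5/13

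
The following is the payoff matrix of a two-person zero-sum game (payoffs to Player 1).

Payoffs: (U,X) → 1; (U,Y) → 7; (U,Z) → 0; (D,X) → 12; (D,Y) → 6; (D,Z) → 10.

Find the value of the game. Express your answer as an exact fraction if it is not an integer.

Row minima: U → 0, D → 6; maximin = 6.
Column maxima: X → 12, Y → 7, Z → 10; minimax = 7.
6 ≠ 7, so there is no saddle point; optimal play is mixed.
X is strictly dominated by Z (it gives Player 1 strictly more in every row), so Player 2 never plays it.
On the remaining 2×2 (U, D vs Y, Z):
Let Player 1 play U with probability p. Expected payoff against Y: 7p + 6(1−p) = p + 6; against Z: 0p + 10(1−p) = −10p + 10.
Setting these equal: p + 6 = −10p + 10 ⇒ 11p = 4 ⇒ p = 4/11, and the value is (1)·(4/11) + 6 = 70/11.
For Player 2: with q = P(Y), equating U's and D's payoffs gives 7q = −4q + 10 ⇒ q = 10/11.

70/11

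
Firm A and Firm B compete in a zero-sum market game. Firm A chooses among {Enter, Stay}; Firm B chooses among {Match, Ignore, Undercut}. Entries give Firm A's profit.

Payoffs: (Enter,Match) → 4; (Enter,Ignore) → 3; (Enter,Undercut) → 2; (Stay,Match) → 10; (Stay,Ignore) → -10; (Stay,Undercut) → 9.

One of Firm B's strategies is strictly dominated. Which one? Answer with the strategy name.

Ignore holds Firm A's payoff strictly below Match in every row: 3 < 4, -10 < 10.
So Match is strictly dominated for Firm B.

Match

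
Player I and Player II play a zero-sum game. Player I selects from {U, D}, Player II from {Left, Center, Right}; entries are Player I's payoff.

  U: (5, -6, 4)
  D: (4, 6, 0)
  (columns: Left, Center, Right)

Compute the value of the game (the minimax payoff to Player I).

Row minima: U → -6, D → 0; maximin = 0.
Column maxima: Left → 5, Center → 6, Right → 4; minimax = 4.
0 ≠ 4, so there is no saddle point; optimal play is mixed.
Left is strictly dominated by Right (it gives Player I strictly more in every row), so Player II never plays it.
On the remaining 2×2 (U, D vs Center, Right):
Let Player I play U with probability p. Expected payoff against Center: (-6)p + 6(1−p) = −12p + 6; against Right: 4p + 0(1−p) = 4p.
Setting these equal: −12p + 6 = 4p ⇒ −16p = -6 ⇒ p = 3/8, and the value is (-12)·(3/8) + 6 = 3/2.
For Player II: with q = P(Center), equating U's and D's payoffs gives −10q + 4 = 6q ⇒ q = 1/4.

3/2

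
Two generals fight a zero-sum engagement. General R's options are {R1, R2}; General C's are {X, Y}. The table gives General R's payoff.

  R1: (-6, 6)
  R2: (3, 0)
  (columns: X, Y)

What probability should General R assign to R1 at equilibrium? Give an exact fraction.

Row minima: R1 → -6, R2 → 0; maximin = 0.
Column maxima: X → 3, Y → 6; minimax = 3.
0 ≠ 3, so there is no saddle point; optimal play is mixed.
Let General R play R1 with probability p. Expected payoff against X: (-6)p + 3(1−p) = −9p + 3; against Y: 6p + 0(1−p) = 6p.
Setting these equal: −9p + 3 = 6p ⇒ −15p = -3 ⇒ p = 1/5, and the value is (-9)·(1/5) + 3 = 6/5.
For General C: with q = P(X), equating R1's and R2's payoffs gives −12q + 6 = 3q ⇒ q = 2/5.

1/5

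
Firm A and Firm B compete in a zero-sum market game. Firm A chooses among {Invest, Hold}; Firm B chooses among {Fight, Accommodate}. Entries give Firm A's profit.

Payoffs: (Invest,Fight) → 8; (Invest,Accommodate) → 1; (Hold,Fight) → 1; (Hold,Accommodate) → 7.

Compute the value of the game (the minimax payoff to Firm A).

55/13

Row minima: Invest → 1, Hold → 1; maximin = 1.
Column maxima: Fight → 8, Accommodate → 7; minimax = 7.
1 ≠ 7, so there is no saddle point; optimal play is mixed.
Let Firm A play Invest with probability p. Expected payoff against Fight: 8p + 1(1−p) = 7p + 1; against Accommodate: 1p + 7(1−p) = −6p + 7.
Setting these equal: 7p + 1 = −6p + 7 ⇒ 13p = 6 ⇒ p = 6/13, and the value is (7)·(6/13) + 1 = 55/13.
For Firm B: with q = P(Fight), equating Invest's and Hold's payoffs gives 7q + 1 = −6q + 7 ⇒ q = 6/13.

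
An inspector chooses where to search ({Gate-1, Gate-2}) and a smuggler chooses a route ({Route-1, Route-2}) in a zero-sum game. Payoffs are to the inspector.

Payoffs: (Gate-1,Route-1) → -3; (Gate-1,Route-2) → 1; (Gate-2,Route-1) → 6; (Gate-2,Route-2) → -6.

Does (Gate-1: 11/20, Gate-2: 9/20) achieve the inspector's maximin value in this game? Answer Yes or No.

Against Route-1 this mix gives (11/20)·(-3) + (9/20)·6 = 21/20.
Against Route-2 this mix gives (11/20)·1 + (9/20)·(-6) = -43/20.
The smuggler will play Route-2, holding the inspector to -43/20. Shifting weight toward the row that does better against Route-2 would raise this floor (the equalizing mix achieves -3/4 against both Route-2 and Route-1), so the proposed strategy is not optimal.

No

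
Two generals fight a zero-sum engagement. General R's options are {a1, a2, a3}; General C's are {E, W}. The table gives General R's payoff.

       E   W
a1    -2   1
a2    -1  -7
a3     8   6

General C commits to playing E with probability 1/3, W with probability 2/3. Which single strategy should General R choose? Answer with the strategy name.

a3

Expected payoff of a1: (1/3)·(-2) + (2/3)·1 = 0.
Expected payoff of a2: (1/3)·(-1) + (2/3)·(-7) = -5.
Expected payoff of a3: (1/3)·8 + (2/3)·6 = 20/3.
The largest is 20/3, so General R's best response is a3.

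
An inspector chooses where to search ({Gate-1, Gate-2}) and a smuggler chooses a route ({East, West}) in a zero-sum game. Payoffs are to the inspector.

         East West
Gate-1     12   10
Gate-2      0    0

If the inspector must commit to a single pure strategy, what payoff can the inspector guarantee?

10

Row minima: Gate-1 → 10, Gate-2 → 0.
The best of these is 10.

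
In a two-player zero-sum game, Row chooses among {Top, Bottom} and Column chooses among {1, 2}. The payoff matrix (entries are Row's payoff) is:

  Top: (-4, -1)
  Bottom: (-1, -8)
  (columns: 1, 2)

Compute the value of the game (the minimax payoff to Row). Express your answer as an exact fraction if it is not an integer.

Row minima: Top → -4, Bottom → -8; maximin = -4.
Column maxima: 1 → -1, 2 → -1; minimax = -1.
-4 ≠ -1, so there is no saddle point; optimal play is mixed.
Let Row play Top with probability p. Expected payoff against 1: (-4)p + (-1)(1−p) = −3p − 1; against 2: (-1)p + (-8)(1−p) = 7p − 8.
Setting these equal: −3p − 1 = 7p − 8 ⇒ −10p = -7 ⇒ p = 7/10, and the value is (-3)·(7/10) − 1 = -31/10.
For Column: with q = P(1), equating Top's and Bottom's payoffs gives −3q − 1 = 7q − 8 ⇒ q = 7/10.

-31/10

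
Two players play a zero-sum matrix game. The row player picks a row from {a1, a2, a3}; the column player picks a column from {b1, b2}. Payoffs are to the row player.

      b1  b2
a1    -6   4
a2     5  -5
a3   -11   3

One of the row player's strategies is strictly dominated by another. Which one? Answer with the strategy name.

a3

a1 gives a strictly higher payoff than a3 against every column: -6 > -11, 4 > 3.
So a3 is strictly dominated and the row player never plays it.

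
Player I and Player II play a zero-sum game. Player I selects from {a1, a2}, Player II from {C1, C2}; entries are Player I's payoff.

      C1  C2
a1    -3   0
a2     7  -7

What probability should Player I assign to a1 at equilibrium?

Row minima: a1 → -3, a2 → -7; maximin = -3.
Column maxima: C1 → 7, C2 → 0; minimax = 0.
-3 ≠ 0, so there is no saddle point; optimal play is mixed.
Let Player I play a1 with probability p. Expected payoff against C1: (-3)p + 7(1−p) = −10p + 7; against C2: 0p + (-7)(1−p) = 7p − 7.
Setting these equal: −10p + 7 = 7p − 7 ⇒ −17p = -14 ⇒ p = 14/17, and the value is (-10)·(14/17) + 7 = -21/17.
For Player II: with q = P(C1), equating a1's and a2's payoffs gives −3q = 14q − 7 ⇒ q = 7/17.

14/17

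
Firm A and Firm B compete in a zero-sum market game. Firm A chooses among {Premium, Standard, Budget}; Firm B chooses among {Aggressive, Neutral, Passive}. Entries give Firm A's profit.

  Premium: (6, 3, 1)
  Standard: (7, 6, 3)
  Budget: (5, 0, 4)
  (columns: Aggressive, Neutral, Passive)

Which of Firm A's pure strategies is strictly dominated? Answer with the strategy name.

Standard gives a strictly higher payoff than Premium against every column: 7 > 6, 6 > 3, 3 > 1.
So Premium is strictly dominated and Firm A never plays it.

Premium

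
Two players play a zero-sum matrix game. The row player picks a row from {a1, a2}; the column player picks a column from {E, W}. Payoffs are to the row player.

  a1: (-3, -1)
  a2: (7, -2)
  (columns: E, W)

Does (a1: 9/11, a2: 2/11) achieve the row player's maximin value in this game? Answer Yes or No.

Against E this mix gives (9/11)·(-3) + (2/11)·7 = -13/11.
Against W this mix gives (9/11)·(-1) + (2/11)·(-2) = -13/11.
All of the column player's active replies (E, W) yield -13/11, and no column does worse for the row player. The mix makes the column player indifferent and guarantees -13/11, so it is optimal.

Yes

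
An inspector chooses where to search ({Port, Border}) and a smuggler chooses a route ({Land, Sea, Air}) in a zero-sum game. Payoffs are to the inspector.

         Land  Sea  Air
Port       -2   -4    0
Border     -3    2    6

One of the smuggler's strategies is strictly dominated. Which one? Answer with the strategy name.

Air

Land holds the inspector's payoff strictly below Air in every row: -2 < 0, -3 < 6.
So Air is strictly dominated for the smuggler.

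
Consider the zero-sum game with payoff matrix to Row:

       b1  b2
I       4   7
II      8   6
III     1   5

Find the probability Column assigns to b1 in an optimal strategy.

Row minima: I → 4, II → 6, III → 1; maximin = 6.
Column maxima: b1 → 8, b2 → 7; minimax = 7.
6 ≠ 7, so there is no saddle point; optimal play is mixed.
III is strictly dominated by I, so Row never plays it.
On the remaining 2×2 (I, II vs b1, b2):
Let Row play I with probability p. Expected payoff against b1: 4p + 8(1−p) = −4p + 8; against b2: 7p + 6(1−p) = p + 6.
Setting these equal: −4p + 8 = p + 6 ⇒ −5p = -2 ⇒ p = 2/5, and the value is (-4)·(2/5) + 8 = 32/5.
For Column: with q = P(b1), equating I's and II's payoffs gives −3q + 7 = 2q + 6 ⇒ q = 1/5.

1/5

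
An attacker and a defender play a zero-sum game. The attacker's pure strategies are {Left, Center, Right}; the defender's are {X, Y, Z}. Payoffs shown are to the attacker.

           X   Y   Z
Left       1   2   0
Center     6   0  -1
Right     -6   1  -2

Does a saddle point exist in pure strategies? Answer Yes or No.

Row minima: Left → 0, Center → -1, Right → -6; maximin = 0.
Column maxima: X → 6, Y → 2, Z → 0; minimax = 0.
maximin = minimax = 0, so a saddle point exists.

Yes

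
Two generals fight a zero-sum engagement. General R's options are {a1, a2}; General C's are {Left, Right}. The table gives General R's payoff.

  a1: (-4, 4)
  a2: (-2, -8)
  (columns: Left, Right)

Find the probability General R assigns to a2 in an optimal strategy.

Row minima: a1 → -4, a2 → -8; maximin = -4.
Column maxima: Left → -2, Right → 4; minimax = -2.
-4 ≠ -2, so there is no saddle point; optimal play is mixed.
Let General R play a1 with probability p. Expected payoff against Left: (-4)p + (-2)(1−p) = −2p − 2; against Right: 4p + (-8)(1−p) = 12p − 8.
Setting these equal: −2p − 2 = 12p − 8 ⇒ −14p = -6 ⇒ p = 3/7, and the value is (-2)·(3/7) − 2 = -20/7.
For General C: with q = P(Left), equating a1's and a2's payoffs gives −8q + 4 = 6q − 8 ⇒ q = 6/7.

4/7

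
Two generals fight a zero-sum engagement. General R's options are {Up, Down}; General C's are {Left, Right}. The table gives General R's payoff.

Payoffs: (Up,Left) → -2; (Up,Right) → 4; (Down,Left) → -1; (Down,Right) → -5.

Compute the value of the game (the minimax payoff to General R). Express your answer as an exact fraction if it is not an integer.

-7/5

Row minima: Up → -2, Down → -5; maximin = -2.
Column maxima: Left → -1, Right → 4; minimax = -1.
-2 ≠ -1, so there is no saddle point; optimal play is mixed.
Let General R play Up with probability p. Expected payoff against Left: (-2)p + (-1)(1−p) = −p − 1; against Right: 4p + (-5)(1−p) = 9p − 5.
Setting these equal: −p − 1 = 9p − 5 ⇒ −10p = -4 ⇒ p = 2/5, and the value is (-1)·(2/5) − 1 = -7/5.
For General C: with q = P(Left), equating Up's and Down's payoffs gives −6q + 4 = 4q − 5 ⇒ q = 9/10.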